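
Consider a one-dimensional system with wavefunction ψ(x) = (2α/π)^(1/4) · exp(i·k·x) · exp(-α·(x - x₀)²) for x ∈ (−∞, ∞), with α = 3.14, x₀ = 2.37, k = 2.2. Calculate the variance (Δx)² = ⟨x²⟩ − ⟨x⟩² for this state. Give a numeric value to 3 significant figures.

0.0796

Compute ⟨x⟩ and ⟨x²⟩ separately, then (Δx)² = ⟨x²⟩ − ⟨x⟩².
Gaussian moments (u = x − x₀): ∫u^(2j)·e^(−2αu²) du = (2j−1)!!/(4α)^j · √(π/(2α)), odd powers integrate to 0; here √(π/(2α)) = 0.70729.
⟨x⟩ = 2.3700 and ⟨x²⟩ = 5.6965.
(Δx)² = 5.6965 − (2.3700)² = 0.079618.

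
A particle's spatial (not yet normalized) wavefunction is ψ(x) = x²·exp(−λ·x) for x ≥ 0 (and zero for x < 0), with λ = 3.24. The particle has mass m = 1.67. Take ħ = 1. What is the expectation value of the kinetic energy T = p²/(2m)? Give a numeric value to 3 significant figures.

T = −(ħ²/2m) d²/dx², so ⟨T⟩ = −(ħ²/2m) ∫ ψ*·ψ'' dx / ∫|ψ|² dx; with m = 1.67.
Differentiate x²·exp(−λ·x) with the product rule; every integrand then reduces to terms xʲ·e^(−2λx) on [0, ∞), with ∫₀^∞ xʲ·e^(−2λx) dx = j!/(2λ)^(j+1).
State is unnormalized: ∫|ψ|² dx = 0.0021006, and ∫ψ*·(−ħ²/2m · ψ'') dx = 0.0022007, so ⟨T⟩ = 0.0022007 / 0.0021006.
⟨T⟩ = 1.0477.

1.05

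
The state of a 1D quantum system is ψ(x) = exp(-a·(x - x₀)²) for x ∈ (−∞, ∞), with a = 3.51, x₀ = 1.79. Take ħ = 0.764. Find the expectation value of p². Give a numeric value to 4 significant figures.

2.049

p² ψ = −ħ² d²ψ/dx²; ⟨p²⟩ = −ħ² ∫ ψ*·ψ'' dx / ∫|ψ|² dx.
Gaussian moments (u = x − x₀): ∫u^(2j)·e^(−2au²) du = (2j−1)!!/(4a)^j · √(π/(2a)), odd powers integrate to 0; here √(π/(2a)) = 0.66897. Derivatives: d/dx e^(−au²) = −2au·e^(−au²), d²/dx² e^(−au²) = (4a²u² − 2a)·e^(−au²).
State is unnormalized: ∫|ψ|² dx = 0.66897, and ∫ψ*·(−ħ² ψ'') dx = 1.3706, so ⟨p²⟩ = 1.3706 / 0.66897.
⟨p²⟩ = 2.0488.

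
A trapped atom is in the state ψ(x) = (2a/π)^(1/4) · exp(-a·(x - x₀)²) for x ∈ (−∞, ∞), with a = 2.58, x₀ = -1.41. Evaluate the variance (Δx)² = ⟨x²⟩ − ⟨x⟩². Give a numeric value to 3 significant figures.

0.0969

Compute ⟨x⟩ and ⟨x²⟩ separately, then (Δx)² = ⟨x²⟩ − ⟨x⟩².
Gaussian moments (u = x − x₀): ∫u^(2j)·e^(−2au²) du = (2j−1)!!/(4a)^j · √(π/(2a)), odd powers integrate to 0; here √(π/(2a)) = 0.78028.
⟨x⟩ = -1.4100 and ⟨x²⟩ = 2.0850.
(Δx)² = 2.0850 − (-1.4100)² = 0.096899.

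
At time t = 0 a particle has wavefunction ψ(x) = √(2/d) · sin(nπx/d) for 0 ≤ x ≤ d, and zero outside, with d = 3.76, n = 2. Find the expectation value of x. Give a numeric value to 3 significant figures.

⟨x⟩ = ∫ x·|ψ|² dx (integrals over the domain).
With sin²θ = (1 − cos2θ)/2 on 0 ≤ x ≤ d: ∫sin²(nπx/d) dx = d/2, ∫x·sin²(nπx/d) dx = d²/4, ∫x²·sin²(nπx/d) dx = d³·(1/6 − 1/(4n²π²)); higher powers xᵏ the same way, integrating xᵏ·cos(2nπx/d) by parts.
⟨x⟩ = 1.8800.

1.88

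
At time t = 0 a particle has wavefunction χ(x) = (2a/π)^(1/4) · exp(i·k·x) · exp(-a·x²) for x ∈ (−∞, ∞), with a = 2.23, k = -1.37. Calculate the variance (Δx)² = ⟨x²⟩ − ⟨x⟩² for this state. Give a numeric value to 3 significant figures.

Compute ⟨x⟩ and ⟨x²⟩ separately, then (Δx)² = ⟨x²⟩ − ⟨x⟩².
Gaussian moments: ∫x^(2j)·e^(−2ax²) dx = (2j−1)!!/(4a)^j · √(π/(2a)), odd powers integrate to 0; here √(π/(2a)) = 0.83928.
⟨x⟩ = 0.0000 and ⟨x²⟩ = 0.11211.
(Δx)² = 0.11211 − (0.0000)² = 0.11211.

0.112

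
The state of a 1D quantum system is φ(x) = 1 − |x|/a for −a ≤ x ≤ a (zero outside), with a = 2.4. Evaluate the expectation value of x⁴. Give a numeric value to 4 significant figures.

0.9479

⟨x⁴⟩ = ∫ x⁴·|φ|² dx / ∫|φ|² dx (integrals over the domain).
φ is even, so ∫ over [−a, a] = 2∫₀ᵃ with φ = 1 − x/a there: ∫₀ᵃ (1 − x/a)² dx = a/3, ∫₀ᵃ x²(1 − x/a)² dx = a³/30, ∫₀ᵃ x⁴(1 − x/a)² dx = a⁵/105.
State is unnormalized: ∫|φ|² dx = 1.6000, and ∫φ*·x⁴·φ dx = 1.5167, so ⟨x⁴⟩ = 1.5167 / 1.6000.
⟨x⁴⟩ = 0.94793.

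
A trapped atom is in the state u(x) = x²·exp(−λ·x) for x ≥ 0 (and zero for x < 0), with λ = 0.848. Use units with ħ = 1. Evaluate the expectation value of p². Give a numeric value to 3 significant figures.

p² u = −ħ² d²u/dx²; ⟨p²⟩ = −ħ² ∫ u*·u'' dx / ∫|u|² dx.
Differentiate x²·exp(−λ·x) with the product rule; every integrand then reduces to terms xʲ·e^(−2λx) on [0, ∞), with ∫₀^∞ xʲ·e^(−2λx) dx = j!/(2λ)^(j+1).
State is unnormalized: ∫|u|² dx = 1.7103, and ∫u*·(−ħ² u'') dx = 0.40997, so ⟨p²⟩ = 0.40997 / 1.7103.
⟨p²⟩ = 0.23970.

0.240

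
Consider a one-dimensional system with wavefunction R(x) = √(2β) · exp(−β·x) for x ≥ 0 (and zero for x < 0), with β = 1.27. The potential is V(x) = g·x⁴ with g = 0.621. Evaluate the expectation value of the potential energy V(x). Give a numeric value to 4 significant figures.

0.3581

⟨V⟩ = ∫ V(x)·|R|² dx.
Every integrand reduces to terms xʲ·e^(−2βx) on [0, ∞); use ∫₀^∞ xʲ·e^(−2βx) dx = j!/(2β)^(j+1).
⟨V⟩ = 0.35807.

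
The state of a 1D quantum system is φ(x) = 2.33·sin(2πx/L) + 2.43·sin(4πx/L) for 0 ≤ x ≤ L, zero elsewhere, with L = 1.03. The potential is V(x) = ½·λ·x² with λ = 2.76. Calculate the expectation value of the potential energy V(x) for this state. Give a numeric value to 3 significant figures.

⟨V⟩ = ∫ V(x)·|φ|² dx / ∫|φ|² dx.
On 0 ≤ x ≤ L (j ≠ l): ∫sin²(jπx/L) dx = L/2, ∫sin(jπx/L)·sin(lπx/L) dx = 0; diagonal moments ∫x·sin²(jπx/L) dx = L²/4, ∫x²·sin²(jπx/L) dx = L³·(1/6 − 1/(4j²π²)); cross terms ∫x·sin(jπx/L)·sin(lπx/L) dx = 0 for j + l even and −4jlL²/(π²(j² − l²)²) for j + l odd, ∫x²·sin(jπx/L)·sin(lπx/L) dx = (−1)^(j+l)·4jlL³/(π²(j² − l²)²); higher powers the same way via product-to-sum and parts.
State is unnormalized: ∫|φ|² dx = 5.8369, and ∫φ*·V(x)·φ dx = 3.1670, so ⟨V⟩ = 3.1670 / 5.8369.
⟨V⟩ = 0.54259.

0.543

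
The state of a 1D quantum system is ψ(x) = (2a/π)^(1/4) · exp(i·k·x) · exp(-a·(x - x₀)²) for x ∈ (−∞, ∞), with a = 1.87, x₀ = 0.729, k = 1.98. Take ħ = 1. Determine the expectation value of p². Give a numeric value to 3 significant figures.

p² ψ = −ħ² d²ψ/dx²; ⟨p²⟩ = −ħ² ∫ ψ*·ψ'' dx.
Gaussian moments (u = x − x₀): ∫u^(2j)·e^(−2au²) du = (2j−1)!!/(4a)^j · √(π/(2a)), odd powers integrate to 0; here √(π/(2a)) = 0.91651. Derivatives: ψ′ = (ik − 2au)·ψ, ψ″ = ((ik − 2au)² − 2a)·ψ; the odd-in-u pieces drop out.
⟨p²⟩ = 5.7904.

5.79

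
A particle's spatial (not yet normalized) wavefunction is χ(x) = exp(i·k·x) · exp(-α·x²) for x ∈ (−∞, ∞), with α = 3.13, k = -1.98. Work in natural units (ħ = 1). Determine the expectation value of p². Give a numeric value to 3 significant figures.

p² χ = −ħ² d²χ/dx²; ⟨p²⟩ = −ħ² ∫ χ*·χ'' dx / ∫|χ|² dx.
Gaussian moments: ∫x^(2j)·e^(−2αx²) dx = (2j−1)!!/(4α)^j · √(π/(2α)), odd powers integrate to 0; here √(π/(2α)) = 0.70842. Derivatives: χ′ = (ik − 2αx)·χ, χ″ = ((ik − 2αx)² − 2α)·χ; the odd-in-x pieces drop out.
State is unnormalized: ∫|χ|² dx = 0.70842, and ∫χ*·(−ħ² χ'') dx = 4.9946, so ⟨p²⟩ = 4.9946 / 0.70842.
⟨p²⟩ = 7.0504.

7.05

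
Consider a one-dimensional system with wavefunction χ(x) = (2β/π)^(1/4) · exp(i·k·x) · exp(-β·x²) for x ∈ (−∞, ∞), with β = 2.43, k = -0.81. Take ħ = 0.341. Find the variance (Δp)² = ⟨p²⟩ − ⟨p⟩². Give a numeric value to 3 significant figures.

Compute ⟨p⟩ and ⟨p²⟩ separately; (Δp)² = ⟨p²⟩ − ⟨p⟩².
Gaussian moments: ∫x^(2j)·e^(−2βx²) dx = (2j−1)!!/(4β)^j · √(π/(2β)), odd powers integrate to 0; here √(π/(2β)) = 0.80400. Derivatives: χ′ = (ik − 2βx)·χ, χ″ = ((ik − 2βx)² − 2β)·χ; the odd-in-x pieces drop out.
⟨p⟩ = -0.27621 and ⟨p²⟩ = 0.35885.
(Δp)² = 0.35885 − (-0.27621)² = 0.28256.

0.283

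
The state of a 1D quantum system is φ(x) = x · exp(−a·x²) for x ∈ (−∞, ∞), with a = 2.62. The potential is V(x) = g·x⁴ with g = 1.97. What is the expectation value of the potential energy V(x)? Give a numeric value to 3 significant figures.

0.269

⟨V⟩ = ∫ V(x)·|φ|² dx / ∫|φ|² dx.
Expand each integrand as polynomial × e^(−2ax²) and use ∫x^(2j)·e^(−2ax²) dx = (2j−1)!!/(4a)^j · √(π/(2a)), odd powers → 0; here √(π/(2a)) = 0.77430.
State is unnormalized: ∫|φ|² dx = 0.073884, and ∫φ*·V(x)·φ dx = 0.019878, so ⟨V⟩ = 0.019878 / 0.073884.
⟨V⟩ = 0.26905.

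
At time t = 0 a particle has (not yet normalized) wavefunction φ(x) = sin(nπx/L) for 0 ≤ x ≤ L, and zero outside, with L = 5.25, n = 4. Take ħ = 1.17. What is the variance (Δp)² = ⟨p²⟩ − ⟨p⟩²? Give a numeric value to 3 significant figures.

Compute ⟨p⟩ and ⟨p²⟩ separately; (Δp)² = ⟨p²⟩ − ⟨p⟩².
d/dx sin(nπx/L) = (nπ/L)·cos(nπx/L) and d²/dx² sin(nπx/L) = −(nπ/L)²·sin(nπx/L); on 0 ≤ x ≤ L, ∫sin²(nπx/L) dx = L/2 and ∫sin(nπx/L)·cos(nπx/L) dx = 0.
Normalization: ∫|φ|² dx = 2.6250.
⟨p⟩ = 0.0000 and ⟨p²⟩ = 7.8428.
(Δp)² = 7.8428 − (0.0000)² = 7.8428.

7.84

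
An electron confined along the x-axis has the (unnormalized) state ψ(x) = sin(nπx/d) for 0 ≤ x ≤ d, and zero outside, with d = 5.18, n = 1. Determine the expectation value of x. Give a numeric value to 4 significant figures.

2.590

⟨x⟩ = ∫ x·|ψ|² dx / ∫|ψ|² dx (integrals over the domain).
With sin²θ = (1 − cos2θ)/2 on 0 ≤ x ≤ d: ∫sin²(nπx/d) dx = d/2, ∫x·sin²(nπx/d) dx = d²/4, ∫x²·sin²(nπx/d) dx = d³·(1/6 − 1/(4n²π²)); higher powers xᵏ the same way, integrating xᵏ·cos(2nπx/d) by parts.
State is unnormalized: ∫|ψ|² dx = 2.5900, and ∫ψ*·x·ψ dx = 6.7081, so ⟨x⟩ = 6.7081 / 2.5900.
⟨x⟩ = 2.5900.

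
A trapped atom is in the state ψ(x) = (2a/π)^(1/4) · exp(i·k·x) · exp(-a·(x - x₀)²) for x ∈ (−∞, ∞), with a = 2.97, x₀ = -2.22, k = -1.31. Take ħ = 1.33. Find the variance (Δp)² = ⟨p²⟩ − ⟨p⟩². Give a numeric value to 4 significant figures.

Compute ⟨p⟩ and ⟨p²⟩ separately; (Δp)² = ⟨p²⟩ − ⟨p⟩².
Gaussian moments (u = x − x₀): ∫u^(2j)·e^(−2au²) du = (2j−1)!!/(4a)^j · √(π/(2a)), odd powers integrate to 0; here √(π/(2a)) = 0.72725. Derivatives: ψ′ = (ik − 2au)·ψ, ψ″ = ((ik − 2au)² − 2a)·ψ; the odd-in-u pieces drop out.
⟨p⟩ = -1.7423 and ⟨p²⟩ = 8.2892.
(Δp)² = 8.2892 − (-1.7423)² = 5.2536.

5.254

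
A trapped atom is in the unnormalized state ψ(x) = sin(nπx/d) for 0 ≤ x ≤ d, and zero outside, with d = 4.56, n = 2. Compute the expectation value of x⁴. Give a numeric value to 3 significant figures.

75.9

⟨x⁴⟩ = ∫ x⁴·|ψ|² dx / ∫|ψ|² dx (integrals over the domain).
With sin²θ = (1 − cos2θ)/2 on 0 ≤ x ≤ d: ∫sin²(nπx/d) dx = d/2, ∫x·sin²(nπx/d) dx = d²/4, ∫x²·sin²(nπx/d) dx = d³·(1/6 − 1/(4n²π²)); higher powers xᵏ the same way, integrating xᵏ·cos(2nπx/d) by parts.
State is unnormalized: ∫|ψ|² dx = 2.2800, and ∫ψ*·x⁴·ψ dx = 173.14, so ⟨x⁴⟩ = 173.14 / 2.2800.
⟨x⁴⟩ = 75.939.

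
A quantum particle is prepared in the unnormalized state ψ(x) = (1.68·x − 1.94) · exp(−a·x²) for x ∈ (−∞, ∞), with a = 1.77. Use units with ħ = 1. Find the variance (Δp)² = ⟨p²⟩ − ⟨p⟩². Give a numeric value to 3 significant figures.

2.11

Compute ⟨p⟩ and ⟨p²⟩ separately; (Δp)² = ⟨p²⟩ − ⟨p⟩².
Expand each integrand as polynomial × e^(−2ax²) and use ∫x^(2j)·e^(−2ax²) dx = (2j−1)!!/(4a)^j · √(π/(2a)), odd powers → 0; here √(π/(2a)) = 0.94205. Differentiate with the product rule, d/dx e^(−ax²) = −2ax·e^(−ax²).
Normalization: ∫|ψ|² dx = 3.9210.
⟨p⟩ = 0.0000 and ⟨p²⟩ = 2.1090.
(Δp)² = 2.1090 − (0.0000)² = 2.1090.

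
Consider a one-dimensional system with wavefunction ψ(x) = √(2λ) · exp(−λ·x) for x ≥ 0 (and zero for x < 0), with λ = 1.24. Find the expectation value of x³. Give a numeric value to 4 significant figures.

0.3934

⟨x³⟩ = ∫ x³·|ψ|² dx (integrals over the domain).
Every integrand reduces to terms xʲ·e^(−2λx) on [0, ∞); use ∫₀^∞ xʲ·e^(−2λx) dx = j!/(2λ)^(j+1).
⟨x³⟩ = 0.39337.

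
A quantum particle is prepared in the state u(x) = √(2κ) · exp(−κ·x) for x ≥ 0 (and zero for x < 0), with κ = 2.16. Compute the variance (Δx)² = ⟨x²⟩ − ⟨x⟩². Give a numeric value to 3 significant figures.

Compute ⟨x⟩ and ⟨x²⟩ separately, then (Δx)² = ⟨x²⟩ − ⟨x⟩².
Every integrand reduces to terms xʲ·e^(−2κx) on [0, ∞); use ∫₀^∞ xʲ·e^(−2κx) dx = j!/(2κ)^(j+1).
⟨x⟩ = 0.23148 and ⟨x²⟩ = 0.10717.
(Δx)² = 0.10717 − (0.23148)² = 0.053584.

0.0536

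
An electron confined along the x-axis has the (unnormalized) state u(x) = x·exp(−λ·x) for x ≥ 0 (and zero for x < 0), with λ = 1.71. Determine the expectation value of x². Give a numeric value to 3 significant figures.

⟨x²⟩ = ∫ x²·|u|² dx / ∫|u|² dx (integrals over the domain).
Every integrand reduces to terms xʲ·e^(−2λx) on [0, ∞); use ∫₀^∞ xʲ·e^(−2λx) dx = j!/(2λ)^(j+1).
State is unnormalized: ∫|u|² dx = 0.049998, and ∫u*·x²·u dx = 0.051296, so ⟨x²⟩ = 0.051296 / 0.049998.
⟨x²⟩ = 1.0260.

1.03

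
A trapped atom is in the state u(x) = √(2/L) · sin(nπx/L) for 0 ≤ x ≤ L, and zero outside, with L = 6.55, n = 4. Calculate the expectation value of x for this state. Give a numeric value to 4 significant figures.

3.275

⟨x⟩ = ∫ x·|u|² dx (integrals over the domain).
With sin²θ = (1 − cos2θ)/2 on 0 ≤ x ≤ L: ∫sin²(nπx/L) dx = L/2, ∫x·sin²(nπx/L) dx = L²/4, ∫x²·sin²(nπx/L) dx = L³·(1/6 − 1/(4n²π²)); higher powers xᵏ the same way, integrating xᵏ·cos(2nπx/L) by parts.
⟨x⟩ = 3.2750.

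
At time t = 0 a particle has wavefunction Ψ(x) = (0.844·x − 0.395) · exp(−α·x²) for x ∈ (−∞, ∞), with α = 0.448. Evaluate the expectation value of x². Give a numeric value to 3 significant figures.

⟨x²⟩ = ∫ x²·|Ψ|² dx / ∫|Ψ|² dx (integrals over the domain).
Expand each integrand as polynomial × e^(−2αx²) and use ∫x^(2j)·e^(−2αx²) dx = (2j−1)!!/(4α)^j · √(π/(2α)), odd powers → 0; here √(π/(2α)) = 1.8725.
State is unnormalized: ∫|Ψ|² dx = 1.0365, and ∫Ψ*·x²·Ψ dx = 1.4091, so ⟨x²⟩ = 1.4091 / 1.0365.
⟨x²⟩ = 1.3595.

1.36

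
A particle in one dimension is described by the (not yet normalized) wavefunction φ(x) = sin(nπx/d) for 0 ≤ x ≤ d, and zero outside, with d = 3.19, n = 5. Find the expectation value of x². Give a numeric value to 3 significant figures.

⟨x²⟩ = ∫ x²·|φ|² dx / ∫|φ|² dx (integrals over the domain).
With sin²θ = (1 − cos2θ)/2 on 0 ≤ x ≤ d: ∫sin²(nπx/d) dx = d/2, ∫x·sin²(nπx/d) dx = d²/4, ∫x²·sin²(nπx/d) dx = d³·(1/6 − 1/(4n²π²)); higher powers xᵏ the same way, integrating xᵏ·cos(2nπx/d) by parts.
State is unnormalized: ∫|φ|² dx = 1.5950, and ∫φ*·x²·φ dx = 5.3774, so ⟨x²⟩ = 5.3774 / 1.5950.
⟨x²⟩ = 3.3714.

3.37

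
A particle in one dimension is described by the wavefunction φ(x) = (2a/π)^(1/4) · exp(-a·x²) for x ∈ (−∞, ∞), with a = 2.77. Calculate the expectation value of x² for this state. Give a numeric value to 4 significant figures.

0.09025

⟨x²⟩ = ∫ x²·|φ|² dx (integrals over the domain).
Gaussian moments: ∫x^(2j)·e^(−2ax²) dx = (2j−1)!!/(4a)^j · √(π/(2a)), odd powers integrate to 0; here √(π/(2a)) = 0.75304.
⟨x²⟩ = 0.090253.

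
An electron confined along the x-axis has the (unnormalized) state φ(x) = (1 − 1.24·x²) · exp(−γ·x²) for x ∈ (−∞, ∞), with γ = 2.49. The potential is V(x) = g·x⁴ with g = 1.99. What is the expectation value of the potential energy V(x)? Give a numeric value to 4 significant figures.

⟨V⟩ = ∫ V(x)·|φ|² dx / ∫|φ|² dx.
Expand each integrand as polynomial × e^(−2γx²) and use ∫x^(2j)·e^(−2γx²) dx = (2j−1)!!/(4γ)^j · √(π/(2γ)), odd powers → 0; here √(π/(2γ)) = 0.79426.
State is unnormalized: ∫|φ|² dx = 0.63342, and ∫φ*·V(x)·φ dx = 0.014221, so ⟨V⟩ = 0.014221 / 0.63342.
⟨V⟩ = 0.022451.

0.02245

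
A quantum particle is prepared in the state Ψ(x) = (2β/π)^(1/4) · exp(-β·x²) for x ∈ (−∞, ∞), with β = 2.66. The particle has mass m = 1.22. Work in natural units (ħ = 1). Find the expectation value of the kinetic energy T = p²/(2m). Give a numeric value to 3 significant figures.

T = −(ħ²/2m) d²/dx², so ⟨T⟩ = −(ħ²/2m) ∫ Ψ*·Ψ'' dx; with m = 1.22.
Gaussian moments: ∫x^(2j)·e^(−2βx²) dx = (2j−1)!!/(4β)^j · √(π/(2β)), odd powers integrate to 0; here √(π/(2β)) = 0.76846. Derivatives: d/dx e^(−βx²) = −2βx·e^(−βx²), d²/dx² e^(−βx²) = (4β²x² − 2β)·e^(−βx²).
⟨T⟩ = 1.0902.

1.09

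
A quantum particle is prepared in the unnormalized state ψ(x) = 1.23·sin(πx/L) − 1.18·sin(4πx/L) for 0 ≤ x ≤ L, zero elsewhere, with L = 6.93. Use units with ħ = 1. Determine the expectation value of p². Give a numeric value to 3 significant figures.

1.68

p² ψ = −ħ² d²ψ/dx²; ⟨p²⟩ = −ħ² ∫ ψ*·ψ'' dx / ∫|ψ|² dx.
d²/dx² sin(jπx/L) = −(jπ/L)²·sin(jπx/L); on 0 ≤ x ≤ L, ∫sin²(jπx/L) dx = L/2 and ∫sin(jπx/L)·sin(lπx/L) dx = 0 for j ≠ l, so only diagonal terms survive in ∫|ψ|² and ∫ψ·ψ″; ∫ψ·ψ′ dx = [ψ²/2] between the walls = 0.
State is unnormalized: ∫|ψ|² dx = 10.067, and ∫ψ*·(−ħ² ψ'') dx = 16.942, so ⟨p²⟩ = 16.942 / 10.067.
⟨p²⟩ = 1.6829.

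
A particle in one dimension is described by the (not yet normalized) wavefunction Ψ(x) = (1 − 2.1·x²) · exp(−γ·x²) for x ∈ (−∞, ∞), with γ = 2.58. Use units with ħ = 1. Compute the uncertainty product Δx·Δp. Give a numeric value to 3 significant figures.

0.574

Δx = √(⟨x²⟩−⟨x⟩²), Δp = √(⟨p²⟩−⟨p⟩²).
Expand each integrand as polynomial × e^(−2γx²) and use ∫x^(2j)·e^(−2γx²) dx = (2j−1)!!/(4γ)^j · √(π/(2γ)), odd powers → 0; here √(π/(2γ)) = 0.78028. Differentiate with the product rule, d/dx e^(−γx²) = −2γx·e^(−γx²).
Normalization: ∫|Ψ|² dx = 0.55965.
⟨x⟩ = 0.0000, ⟨x²⟩ = 0.054064 ⇒ Δx = 0.23252.
⟨p⟩ = 0.0000, ⟨p²⟩ = 6.1037 ⇒ Δp = 2.4706.
Δx·Δp = 0.57445.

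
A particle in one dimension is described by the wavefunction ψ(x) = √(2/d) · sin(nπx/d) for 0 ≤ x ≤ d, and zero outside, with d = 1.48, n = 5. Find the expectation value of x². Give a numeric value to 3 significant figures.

0.726

⟨x²⟩ = ∫ x²·|ψ|² dx (integrals over the domain).
With sin²θ = (1 − cos2θ)/2 on 0 ≤ x ≤ d: ∫sin²(nπx/d) dx = d/2, ∫x·sin²(nπx/d) dx = d²/4, ∫x²·sin²(nπx/d) dx = d³·(1/6 − 1/(4n²π²)); higher powers xᵏ the same way, integrating xᵏ·cos(2nπx/d) by parts.
⟨x²⟩ = 0.72569.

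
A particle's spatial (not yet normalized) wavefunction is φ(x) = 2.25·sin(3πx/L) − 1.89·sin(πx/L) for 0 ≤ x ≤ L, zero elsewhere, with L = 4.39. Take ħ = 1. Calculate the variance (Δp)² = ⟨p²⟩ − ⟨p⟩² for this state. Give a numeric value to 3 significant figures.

2.91

Compute ⟨p⟩ and ⟨p²⟩ separately; (Δp)² = ⟨p²⟩ − ⟨p⟩².
d²/dx² sin(jπx/L) = −(jπ/L)²·sin(jπx/L); on 0 ≤ x ≤ L, ∫sin²(jπx/L) dx = L/2 and ∫sin(jπx/L)·sin(lπx/L) dx = 0 for j ≠ l, so only diagonal terms survive in ∫|φ|² and ∫φ·φ″; ∫φ·φ′ dx = [φ²/2] between the walls = 0.
Normalization: ∫|φ|² dx = 18.953.
⟨p⟩ = 0.0000 and ⟨p²⟩ = 2.9142.
(Δp)² = 2.9142 − (0.0000)² = 2.9142.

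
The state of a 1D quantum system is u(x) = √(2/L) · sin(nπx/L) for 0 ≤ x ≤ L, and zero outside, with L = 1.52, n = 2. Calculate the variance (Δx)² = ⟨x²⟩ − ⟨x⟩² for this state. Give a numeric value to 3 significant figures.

Compute ⟨x⟩ and ⟨x²⟩ separately, then (Δx)² = ⟨x²⟩ − ⟨x⟩².
With sin²θ = (1 − cos2θ)/2 on 0 ≤ x ≤ L: ∫sin²(nπx/L) dx = L/2, ∫x·sin²(nπx/L) dx = L²/4, ∫x²·sin²(nπx/L) dx = L³·(1/6 − 1/(4n²π²)); higher powers xᵏ the same way, integrating xᵏ·cos(2nπx/L) by parts.
⟨x⟩ = 0.76000 and ⟨x²⟩ = 0.74087.
(Δx)² = 0.74087 − (0.76000)² = 0.16327.

0.163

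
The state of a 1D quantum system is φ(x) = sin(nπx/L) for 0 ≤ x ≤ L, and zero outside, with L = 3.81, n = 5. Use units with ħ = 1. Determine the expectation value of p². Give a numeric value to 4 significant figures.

17.00

p² φ = −ħ² d²φ/dx²; ⟨p²⟩ = −ħ² ∫ φ*·φ'' dx / ∫|φ|² dx.
d/dx sin(nπx/L) = (nπ/L)·cos(nπx/L) and d²/dx² sin(nπx/L) = −(nπ/L)²·sin(nπx/L); on 0 ≤ x ≤ L, ∫sin²(nπx/L) dx = L/2 and ∫sin(nπx/L)·cos(nπx/L) dx = 0.
State is unnormalized: ∫|φ|² dx = 1.9050, and ∫φ*·(−ħ² φ'') dx = 32.381, so ⟨p²⟩ = 32.381 / 1.9050.
⟨p²⟩ = 16.998.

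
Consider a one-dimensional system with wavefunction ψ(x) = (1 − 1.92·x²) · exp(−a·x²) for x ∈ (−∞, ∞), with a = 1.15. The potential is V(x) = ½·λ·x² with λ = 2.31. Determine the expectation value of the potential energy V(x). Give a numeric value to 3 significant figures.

0.405

⟨V⟩ = ∫ V(x)·|ψ|² dx / ∫|ψ|² dx.
Expand each integrand as polynomial × e^(−2ax²) and use ∫x^(2j)·e^(−2ax²) dx = (2j−1)!!/(4a)^j · √(π/(2a)), odd powers → 0; here √(π/(2a)) = 1.1687.
State is unnormalized: ∫|ψ|² dx = 0.80392, and ∫ψ*·V(x)·ψ dx = 0.32540, so ⟨V⟩ = 0.32540 / 0.80392.
⟨V⟩ = 0.40477.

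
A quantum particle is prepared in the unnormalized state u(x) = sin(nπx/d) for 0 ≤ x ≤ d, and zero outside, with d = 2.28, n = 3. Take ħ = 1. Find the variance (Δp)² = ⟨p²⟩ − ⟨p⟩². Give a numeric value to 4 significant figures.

17.09

Compute ⟨p⟩ and ⟨p²⟩ separately; (Δp)² = ⟨p²⟩ − ⟨p⟩².
d/dx sin(nπx/d) = (nπ/d)·cos(nπx/d) and d²/dx² sin(nπx/d) = −(nπ/d)²·sin(nπx/d); on 0 ≤ x ≤ d, ∫sin²(nπx/d) dx = d/2 and ∫sin(nπx/d)·cos(nπx/d) dx = 0.
Normalization: ∫|u|² dx = 1.1400.
⟨p⟩ = 0.0000 and ⟨p²⟩ = 17.087.
(Δp)² = 17.087 − (0.0000)² = 17.087.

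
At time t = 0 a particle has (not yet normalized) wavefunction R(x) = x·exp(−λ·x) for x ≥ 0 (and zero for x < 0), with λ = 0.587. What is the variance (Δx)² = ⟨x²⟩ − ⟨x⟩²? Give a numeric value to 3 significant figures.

2.18

Compute ⟨x⟩ and ⟨x²⟩ separately, then (Δx)² = ⟨x²⟩ − ⟨x⟩².
Every integrand reduces to terms xʲ·e^(−2λx) on [0, ∞); use ∫₀^∞ xʲ·e^(−2λx) dx = j!/(2λ)^(j+1).
Normalization: ∫|R|² dx = 1.2360.
⟨x⟩ = 2.5554 and ⟨x²⟩ = 8.7065.
(Δx)² = 8.7065 − (2.5554)² = 2.1766.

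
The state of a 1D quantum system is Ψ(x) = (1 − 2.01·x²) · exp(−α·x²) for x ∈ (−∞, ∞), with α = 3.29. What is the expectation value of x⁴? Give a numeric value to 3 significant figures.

0.00655

⟨x⁴⟩ = ∫ x⁴·|Ψ|² dx / ∫|Ψ|² dx (integrals over the domain).
Expand each integrand as polynomial × e^(−2αx²) and use ∫x^(2j)·e^(−2αx²) dx = (2j−1)!!/(4α)^j · √(π/(2α)), odd powers → 0; here √(π/(2α)) = 0.69097.
State is unnormalized: ∫|Ψ|² dx = 0.52826, and ∫Ψ*·x⁴·Ψ dx = 0.0034607, so ⟨x⁴⟩ = 0.0034607 / 0.52826.
⟨x⁴⟩ = 0.0065511.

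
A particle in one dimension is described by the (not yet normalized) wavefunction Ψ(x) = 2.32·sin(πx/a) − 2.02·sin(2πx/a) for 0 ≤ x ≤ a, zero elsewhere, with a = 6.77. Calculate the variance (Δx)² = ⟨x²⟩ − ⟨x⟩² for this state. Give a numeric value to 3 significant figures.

0.789

Compute ⟨x⟩ and ⟨x²⟩ separately, then (Δx)² = ⟨x²⟩ − ⟨x⟩².
On 0 ≤ x ≤ a (j ≠ l): ∫sin²(jπx/a) dx = a/2, ∫sin(jπx/a)·sin(lπx/a) dx = 0; diagonal moments ∫x·sin²(jπx/a) dx = a²/4, ∫x²·sin²(jπx/a) dx = a³·(1/6 − 1/(4j²π²)); cross terms ∫x·sin(jπx/a)·sin(lπx/a) dx = 0 for j + l even and −4jla²/(π²(j² − l²)²) for j + l odd, ∫x²·sin(jπx/a)·sin(lπx/a) dx = (−1)^(j+l)·4jla³/(π²(j² − l²)²); higher powers the same way via product-to-sum and parts.
Normalization: ∫|Ψ|² dx = 32.032.
⟨x⟩ = 4.5929 and ⟨x²⟩ = 21.884.
(Δx)² = 21.884 − (4.5929)² = 0.78948.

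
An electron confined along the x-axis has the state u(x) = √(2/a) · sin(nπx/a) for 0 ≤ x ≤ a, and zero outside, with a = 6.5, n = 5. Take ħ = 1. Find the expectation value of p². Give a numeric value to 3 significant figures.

p² u = −ħ² d²u/dx²; ⟨p²⟩ = −ħ² ∫ u*·u'' dx.
d/dx sin(nπx/a) = (nπ/a)·cos(nπx/a) and d²/dx² sin(nπx/a) = −(nπ/a)²·sin(nπx/a); on 0 ≤ x ≤ a, ∫sin²(nπx/a) dx = a/2 and ∫sin(nπx/a)·cos(nπx/a) dx = 0.
⟨p²⟩ = 5.8400.

5.84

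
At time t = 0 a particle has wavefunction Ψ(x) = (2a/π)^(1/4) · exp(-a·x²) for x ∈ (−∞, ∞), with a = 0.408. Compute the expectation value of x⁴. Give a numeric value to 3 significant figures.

⟨x⁴⟩ = ∫ x⁴·|Ψ|² dx (integrals over the domain).
Gaussian moments: ∫x^(2j)·e^(−2ax²) dx = (2j−1)!!/(4a)^j · √(π/(2a)), odd powers integrate to 0; here √(π/(2a)) = 1.9621.
⟨x⁴⟩ = 1.1264.

1.13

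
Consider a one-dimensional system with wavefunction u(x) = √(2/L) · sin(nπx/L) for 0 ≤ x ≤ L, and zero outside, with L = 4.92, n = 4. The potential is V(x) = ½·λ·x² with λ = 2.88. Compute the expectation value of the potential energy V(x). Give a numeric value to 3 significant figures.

11.5

⟨V⟩ = ∫ V(x)·|u|² dx.
With sin²θ = (1 − cos2θ)/2 on 0 ≤ x ≤ L: ∫sin²(nπx/L) dx = L/2, ∫x·sin²(nπx/L) dx = L²/4, ∫x²·sin²(nπx/L) dx = L³·(1/6 − 1/(4n²π²)); higher powers xᵏ the same way, integrating xᵏ·cos(2nπx/L) by parts.
⟨V⟩ = 11.509.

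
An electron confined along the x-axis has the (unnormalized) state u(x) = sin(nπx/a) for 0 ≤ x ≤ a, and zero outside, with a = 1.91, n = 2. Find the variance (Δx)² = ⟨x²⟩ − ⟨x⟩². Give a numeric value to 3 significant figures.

0.258

Compute ⟨x⟩ and ⟨x²⟩ separately, then (Δx)² = ⟨x²⟩ − ⟨x⟩².
With sin²θ = (1 − cos2θ)/2 on 0 ≤ x ≤ a: ∫sin²(nπx/a) dx = a/2, ∫x·sin²(nπx/a) dx = a²/4, ∫x²·sin²(nπx/a) dx = a³·(1/6 − 1/(4n²π²)); higher powers xᵏ the same way, integrating xᵏ·cos(2nπx/a) by parts.
Normalization: ∫|u|² dx = 0.95500.
⟨x⟩ = 0.95500 and ⟨x²⟩ = 1.1698.
(Δx)² = 1.1698 − (0.95500)² = 0.25780.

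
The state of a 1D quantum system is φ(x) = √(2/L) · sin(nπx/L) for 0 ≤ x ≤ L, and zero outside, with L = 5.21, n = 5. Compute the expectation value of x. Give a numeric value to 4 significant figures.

⟨x⟩ = ∫ x·|φ|² dx (integrals over the domain).
With sin²θ = (1 − cos2θ)/2 on 0 ≤ x ≤ L: ∫sin²(nπx/L) dx = L/2, ∫x·sin²(nπx/L) dx = L²/4, ∫x²·sin²(nπx/L) dx = L³·(1/6 − 1/(4n²π²)); higher powers xᵏ the same way, integrating xᵏ·cos(2nπx/L) by parts.
⟨x⟩ = 2.6050.

2.605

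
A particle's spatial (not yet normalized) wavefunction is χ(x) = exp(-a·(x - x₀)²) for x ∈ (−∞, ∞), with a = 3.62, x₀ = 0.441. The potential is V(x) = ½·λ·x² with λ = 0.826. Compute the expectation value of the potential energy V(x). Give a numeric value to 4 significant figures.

0.1088

⟨V⟩ = ∫ V(x)·|χ|² dx / ∫|χ|² dx.
Gaussian moments (u = x − x₀): ∫u^(2j)·e^(−2au²) du = (2j−1)!!/(4a)^j · √(π/(2a)), odd powers integrate to 0; here √(π/(2a)) = 0.65873.
State is unnormalized: ∫|χ|² dx = 0.65873, and ∫χ*·V(x)·χ dx = 0.071698, so ⟨V⟩ = 0.071698 / 0.65873.
⟨V⟩ = 0.10884.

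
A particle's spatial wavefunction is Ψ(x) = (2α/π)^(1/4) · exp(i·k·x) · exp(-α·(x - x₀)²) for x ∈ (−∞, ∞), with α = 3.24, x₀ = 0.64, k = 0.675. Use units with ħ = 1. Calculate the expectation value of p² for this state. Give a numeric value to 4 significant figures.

p² Ψ = −ħ² d²Ψ/dx²; ⟨p²⟩ = −ħ² ∫ Ψ*·Ψ'' dx.
Gaussian moments (u = x − x₀): ∫u^(2j)·e^(−2αu²) du = (2j−1)!!/(4α)^j · √(π/(2α)), odd powers integrate to 0; here √(π/(2α)) = 0.69629. Derivatives: Ψ′ = (ik − 2αu)·Ψ, Ψ″ = ((ik − 2αu)² − 2α)·Ψ; the odd-in-u pieces drop out.
⟨p²⟩ = 3.6956.

3.696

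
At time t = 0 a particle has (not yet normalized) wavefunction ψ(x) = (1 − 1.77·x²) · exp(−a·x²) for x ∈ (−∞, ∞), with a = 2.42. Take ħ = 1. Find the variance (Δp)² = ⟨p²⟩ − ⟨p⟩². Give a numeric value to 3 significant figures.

5.27

Compute ⟨p⟩ and ⟨p²⟩ separately; (Δp)² = ⟨p²⟩ − ⟨p⟩².
Expand each integrand as polynomial × e^(−2ax²) and use ∫x^(2j)·e^(−2ax²) dx = (2j−1)!!/(4a)^j · √(π/(2a)), odd powers → 0; here √(π/(2a)) = 0.80566. Differentiate with the product rule, d/dx e^(−ax²) = −2ax·e^(−ax²).
Normalization: ∫|ψ|² dx = 0.59184.
⟨p⟩ = 0.0000 and ⟨p²⟩ = 5.2700.
(Δp)² = 5.2700 − (0.0000)² = 5.2700.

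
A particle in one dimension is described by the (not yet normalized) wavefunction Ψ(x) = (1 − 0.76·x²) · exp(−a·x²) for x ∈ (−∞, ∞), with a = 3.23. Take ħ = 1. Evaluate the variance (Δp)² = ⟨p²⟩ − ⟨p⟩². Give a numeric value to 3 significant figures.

Compute ⟨p⟩ and ⟨p²⟩ separately; (Δp)² = ⟨p²⟩ − ⟨p⟩².
Expand each integrand as polynomial × e^(−2ax²) and use ∫x^(2j)·e^(−2ax²) dx = (2j−1)!!/(4a)^j · √(π/(2a)), odd powers → 0; here √(π/(2a)) = 0.69736. Differentiate with the product rule, d/dx e^(−ax²) = −2ax·e^(−ax²).
Normalization: ∫|Ψ|² dx = 0.62256.
⟨p⟩ = 0.0000 and ⟨p²⟩ = 4.1314.
(Δp)² = 4.1314 − (0.0000)² = 4.1314.

4.13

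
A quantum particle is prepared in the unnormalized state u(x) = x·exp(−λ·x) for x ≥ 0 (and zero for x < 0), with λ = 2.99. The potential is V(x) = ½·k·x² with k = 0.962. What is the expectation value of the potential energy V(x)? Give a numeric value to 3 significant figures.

⟨V⟩ = ∫ V(x)·|u|² dx / ∫|u|² dx.
Every integrand reduces to terms xʲ·e^(−2λx) on [0, ∞); use ∫₀^∞ xʲ·e^(−2λx) dx = j!/(2λ)^(j+1).
State is unnormalized: ∫|u|² dx = 0.0093525, and ∫u*·V(x)·u dx = 0.0015096, so ⟨V⟩ = 0.0015096 / 0.0093525.
⟨V⟩ = 0.16141.

0.161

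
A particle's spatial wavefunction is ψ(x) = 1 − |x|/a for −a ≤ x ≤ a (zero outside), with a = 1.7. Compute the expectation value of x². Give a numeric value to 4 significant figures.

0.2890

⟨x²⟩ = ∫ x²·|ψ|² dx / ∫|ψ|² dx (integrals over the domain).
ψ is even, so ∫ over [−a, a] = 2∫₀ᵃ with ψ = 1 − x/a there: ∫₀ᵃ (1 − x/a)² dx = a/3, ∫₀ᵃ x²(1 − x/a)² dx = a³/30, ∫₀ᵃ x⁴(1 − x/a)² dx = a⁵/105.
State is unnormalized: ∫|ψ|² dx = 1.1333, and ∫ψ*·x²·ψ dx = 0.32753, so ⟨x²⟩ = 0.32753 / 1.1333.
⟨x²⟩ = 0.28900.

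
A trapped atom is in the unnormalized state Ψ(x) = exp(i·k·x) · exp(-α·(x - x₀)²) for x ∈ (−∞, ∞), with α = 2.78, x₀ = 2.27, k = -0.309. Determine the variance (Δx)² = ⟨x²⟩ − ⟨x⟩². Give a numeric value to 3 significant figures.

0.0899

Compute ⟨x⟩ and ⟨x²⟩ separately, then (Δx)² = ⟨x²⟩ − ⟨x⟩².
Gaussian moments (u = x − x₀): ∫u^(2j)·e^(−2αu²) du = (2j−1)!!/(4α)^j · √(π/(2α)), odd powers integrate to 0; here √(π/(2α)) = 0.75169.
Normalization: ∫|Ψ|² dx = 0.75169.
⟨x⟩ = 2.2700 and ⟨x²⟩ = 5.2428.
(Δx)² = 5.2428 − (2.2700)² = 0.089928.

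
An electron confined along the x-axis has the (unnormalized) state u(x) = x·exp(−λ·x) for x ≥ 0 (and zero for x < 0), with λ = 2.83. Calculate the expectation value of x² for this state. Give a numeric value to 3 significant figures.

⟨x²⟩ = ∫ x²·|u|² dx / ∫|u|² dx (integrals over the domain).
Every integrand reduces to terms xʲ·e^(−2λx) on [0, ∞); use ∫₀^∞ xʲ·e^(−2λx) dx = j!/(2λ)^(j+1).
State is unnormalized: ∫|u|² dx = 0.011030, and ∫u*·x²·u dx = 0.0041317, so ⟨x²⟩ = 0.0041317 / 0.011030.
⟨x²⟩ = 0.37458.

0.375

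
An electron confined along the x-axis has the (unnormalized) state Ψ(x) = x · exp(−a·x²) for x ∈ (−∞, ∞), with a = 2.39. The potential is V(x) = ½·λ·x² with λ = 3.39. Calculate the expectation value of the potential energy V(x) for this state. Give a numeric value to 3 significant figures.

0.532

⟨V⟩ = ∫ V(x)·|Ψ|² dx / ∫|Ψ|² dx.
Expand each integrand as polynomial × e^(−2ax²) and use ∫x^(2j)·e^(−2ax²) dx = (2j−1)!!/(4a)^j · √(π/(2a)), odd powers → 0; here √(π/(2a)) = 0.81070.
State is unnormalized: ∫|Ψ|² dx = 0.084801, and ∫Ψ*·V(x)·Ψ dx = 0.045106, so ⟨V⟩ = 0.045106 / 0.084801.
⟨V⟩ = 0.53190.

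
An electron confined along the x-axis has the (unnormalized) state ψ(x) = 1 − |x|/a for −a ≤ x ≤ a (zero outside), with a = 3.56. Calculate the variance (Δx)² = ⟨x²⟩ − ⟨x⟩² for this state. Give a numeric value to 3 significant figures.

1.27

Compute ⟨x⟩ and ⟨x²⟩ separately, then (Δx)² = ⟨x²⟩ − ⟨x⟩².
ψ is even, so ∫ over [−a, a] = 2∫₀ᵃ with ψ = 1 − x/a there: ∫₀ᵃ (1 − x/a)² dx = a/3, ∫₀ᵃ x²(1 − x/a)² dx = a³/30, ∫₀ᵃ x⁴(1 − x/a)² dx = a⁵/105.
Normalization: ∫|ψ|² dx = 2.3733.
⟨x⟩ = 0.0000 and ⟨x²⟩ = 1.2674.
(Δx)² = 1.2674 − (0.0000)² = 1.2674.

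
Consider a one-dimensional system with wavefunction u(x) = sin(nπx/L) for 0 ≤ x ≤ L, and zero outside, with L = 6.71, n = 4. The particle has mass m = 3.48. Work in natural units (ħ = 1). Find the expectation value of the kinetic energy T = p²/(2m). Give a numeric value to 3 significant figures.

T = −(ħ²/2m) d²/dx², so ⟨T⟩ = −(ħ²/2m) ∫ u*·u'' dx / ∫|u|² dx; with m = 3.48.
d/dx sin(nπx/L) = (nπ/L)·cos(nπx/L) and d²/dx² sin(nπx/L) = −(nπ/L)²·sin(nπx/L); on 0 ≤ x ≤ L, ∫sin²(nπx/L) dx = L/2 and ∫sin(nπx/L)·cos(nπx/L) dx = 0.
State is unnormalized: ∫|u|² dx = 3.3550, and ∫u*·(−ħ²/2m · u'') dx = 1.6907, so ⟨T⟩ = 1.6907 / 3.3550.
⟨T⟩ = 0.50392.

0.504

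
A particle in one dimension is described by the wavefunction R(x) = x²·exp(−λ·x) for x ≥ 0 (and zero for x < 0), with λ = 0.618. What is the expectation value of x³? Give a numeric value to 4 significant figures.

⟨x³⟩ = ∫ x³·|R|² dx / ∫|R|² dx (integrals over the domain).
Every integrand reduces to terms xʲ·e^(−2λx) on [0, ∞); use ∫₀^∞ xʲ·e^(−2λx) dx = j!/(2λ)^(j+1).
State is unnormalized: ∫|R|² dx = 8.3199, and ∫R*·x³·R dx = 925.30, so ⟨x³⟩ = 925.30 / 8.3199.
⟨x³⟩ = 111.22.

111.2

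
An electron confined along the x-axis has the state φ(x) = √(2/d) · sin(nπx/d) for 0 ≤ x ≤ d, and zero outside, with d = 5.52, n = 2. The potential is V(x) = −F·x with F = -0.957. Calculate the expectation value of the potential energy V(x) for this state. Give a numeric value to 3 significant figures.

⟨V⟩ = ∫ V(x)·|φ|² dx.
With sin²θ = (1 − cos2θ)/2 on 0 ≤ x ≤ d: ∫sin²(nπx/d) dx = d/2, ∫x·sin²(nπx/d) dx = d²/4, ∫x²·sin²(nπx/d) dx = d³·(1/6 − 1/(4n²π²)); higher powers xᵏ the same way, integrating xᵏ·cos(2nπx/d) by parts.
⟨V⟩ = 2.6413.

2.64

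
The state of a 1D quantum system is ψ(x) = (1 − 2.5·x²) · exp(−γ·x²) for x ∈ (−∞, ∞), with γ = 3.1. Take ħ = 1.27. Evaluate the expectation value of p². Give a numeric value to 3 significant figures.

p² ψ = −ħ² d²ψ/dx²; ⟨p²⟩ = −ħ² ∫ ψ*·ψ'' dx / ∫|ψ|² dx.
Expand each integrand as polynomial × e^(−2γx²) and use ∫x^(2j)·e^(−2γx²) dx = (2j−1)!!/(4γ)^j · √(π/(2γ)), odd powers → 0; here √(π/(2γ)) = 0.71183. Differentiate with the product rule, d/dx e^(−γx²) = −2γx·e^(−γx²).
State is unnormalized: ∫|ψ|² dx = 0.51161, and ∫ψ*·(−ħ² ψ'') dx = 6.0070, so ⟨p²⟩ = 6.0070 / 0.51161.
⟨p²⟩ = 11.741.

11.7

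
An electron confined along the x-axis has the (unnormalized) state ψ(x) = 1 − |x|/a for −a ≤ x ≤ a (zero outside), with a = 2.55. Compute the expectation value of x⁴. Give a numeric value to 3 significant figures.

1.21

⟨x⁴⟩ = ∫ x⁴·|ψ|² dx / ∫|ψ|² dx (integrals over the domain).
ψ is even, so ∫ over [−a, a] = 2∫₀ᵃ with ψ = 1 − x/a there: ∫₀ᵃ (1 − x/a)² dx = a/3, ∫₀ᵃ x²(1 − x/a)² dx = a³/30, ∫₀ᵃ x⁴(1 − x/a)² dx = a⁵/105.
State is unnormalized: ∫|ψ|² dx = 1.7000, and ∫ψ*·x⁴·ψ dx = 2.0537, so ⟨x⁴⟩ = 2.0537 / 1.7000.
⟨x⁴⟩ = 1.2081.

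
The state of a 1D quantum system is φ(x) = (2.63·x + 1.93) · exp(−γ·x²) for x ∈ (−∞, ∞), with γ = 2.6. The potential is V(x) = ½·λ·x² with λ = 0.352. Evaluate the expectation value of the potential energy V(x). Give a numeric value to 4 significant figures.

0.02205

⟨V⟩ = ∫ V(x)·|φ|² dx / ∫|φ|² dx.
Expand each integrand as polynomial × e^(−2γx²) and use ∫x^(2j)·e^(−2γx²) dx = (2j−1)!!/(4γ)^j · √(π/(2γ)), odd powers → 0; here √(π/(2γ)) = 0.77727.
State is unnormalized: ∫|φ|² dx = 3.4122, and ∫φ*·V(x)·φ dx = 0.075242, so ⟨V⟩ = 0.075242 / 3.4122.
⟨V⟩ = 0.022051.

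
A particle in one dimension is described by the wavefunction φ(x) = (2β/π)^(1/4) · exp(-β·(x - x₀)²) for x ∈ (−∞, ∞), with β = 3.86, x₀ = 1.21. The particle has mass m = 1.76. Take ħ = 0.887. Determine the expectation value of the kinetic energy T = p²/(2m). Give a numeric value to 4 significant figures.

T = −(ħ²/2m) d²/dx², so ⟨T⟩ = −(ħ²/2m) ∫ φ*·φ'' dx; with m = 1.76.
Gaussian moments (u = x − x₀): ∫u^(2j)·e^(−2βu²) du = (2j−1)!!/(4β)^j · √(π/(2β)), odd powers integrate to 0; here √(π/(2β)) = 0.63792. Derivatives: d/dx e^(−βu²) = −2βu·e^(−βu²), d²/dx² e^(−βu²) = (4β²u² − 2β)·e^(−βu²).
⟨T⟩ = 0.86276.

0.8628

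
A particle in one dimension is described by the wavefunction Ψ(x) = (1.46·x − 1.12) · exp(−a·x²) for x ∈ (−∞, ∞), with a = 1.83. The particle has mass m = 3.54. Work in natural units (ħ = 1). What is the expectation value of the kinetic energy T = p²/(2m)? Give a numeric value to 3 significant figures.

0.356

T = −(ħ²/2m) d²/dx², so ⟨T⟩ = −(ħ²/2m) ∫ Ψ*·Ψ'' dx / ∫|Ψ|² dx; with m = 3.54.
Expand each integrand as polynomial × e^(−2ax²) and use ∫x^(2j)·e^(−2ax²) dx = (2j−1)!!/(4a)^j · √(π/(2a)), odd powers → 0; here √(π/(2a)) = 0.92648. Differentiate with the product rule, d/dx e^(−ax²) = −2ax·e^(−ax²).
State is unnormalized: ∫|Ψ|² dx = 1.4320, and ∫Ψ*·(−ħ²/2m · Ψ'') dx = 0.50960, so ⟨T⟩ = 0.50960 / 1.4320.
⟨T⟩ = 0.35587.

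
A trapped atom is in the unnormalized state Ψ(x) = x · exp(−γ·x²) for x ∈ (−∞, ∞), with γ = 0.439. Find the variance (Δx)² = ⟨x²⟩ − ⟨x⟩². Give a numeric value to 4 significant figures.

1.708

Compute ⟨x⟩ and ⟨x²⟩ separately, then (Δx)² = ⟨x²⟩ − ⟨x⟩².
Expand each integrand as polynomial × e^(−2γx²) and use ∫x^(2j)·e^(−2γx²) dx = (2j−1)!!/(4γ)^j · √(π/(2γ)), odd powers → 0; here √(π/(2γ)) = 1.8916.
Normalization: ∫|Ψ|² dx = 1.0772.
⟨x⟩ = 0.0000 and ⟨x²⟩ = 1.7084.
(Δx)² = 1.7084 − (0.0000)² = 1.7084.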